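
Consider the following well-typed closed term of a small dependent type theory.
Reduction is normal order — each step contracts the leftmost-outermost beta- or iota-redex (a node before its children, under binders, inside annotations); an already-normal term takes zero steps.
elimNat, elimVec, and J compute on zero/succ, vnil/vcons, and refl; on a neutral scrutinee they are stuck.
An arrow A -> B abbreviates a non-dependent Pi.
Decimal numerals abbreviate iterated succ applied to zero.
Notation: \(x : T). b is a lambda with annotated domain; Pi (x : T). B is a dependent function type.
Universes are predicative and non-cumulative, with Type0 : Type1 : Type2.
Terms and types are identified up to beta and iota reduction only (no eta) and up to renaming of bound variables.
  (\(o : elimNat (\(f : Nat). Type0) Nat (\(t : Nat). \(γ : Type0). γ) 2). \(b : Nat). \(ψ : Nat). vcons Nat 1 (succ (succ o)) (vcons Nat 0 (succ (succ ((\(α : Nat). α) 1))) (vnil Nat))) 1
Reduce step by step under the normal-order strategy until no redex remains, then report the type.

normal-order reduction:
  (\(o : elimNat (\(f : Nat). Type0) Nat (\(t : Nat). \(γ : Type0). γ) 2). \(b : Nat). \(ψ : Nat). vcons Nat 1 (succ (succ o)) (vcons Nat 0 (succ (succ ((\(α : Nat). α) 1))) (vnil Nat))) 1
  ~> \(o : Nat). \(f : Nat). vcons Nat 1 3 (vcons Nat 0 (succ (succ ((\(t : Nat). t) 1))) (vnil Nat))
  ~> \(o : Nat). \(f : Nat). vcons Nat 1 3 (vcons Nat 0 3 (vnil Nat))
inferred type:
  Nat -> Nat -> Vec Nat 2


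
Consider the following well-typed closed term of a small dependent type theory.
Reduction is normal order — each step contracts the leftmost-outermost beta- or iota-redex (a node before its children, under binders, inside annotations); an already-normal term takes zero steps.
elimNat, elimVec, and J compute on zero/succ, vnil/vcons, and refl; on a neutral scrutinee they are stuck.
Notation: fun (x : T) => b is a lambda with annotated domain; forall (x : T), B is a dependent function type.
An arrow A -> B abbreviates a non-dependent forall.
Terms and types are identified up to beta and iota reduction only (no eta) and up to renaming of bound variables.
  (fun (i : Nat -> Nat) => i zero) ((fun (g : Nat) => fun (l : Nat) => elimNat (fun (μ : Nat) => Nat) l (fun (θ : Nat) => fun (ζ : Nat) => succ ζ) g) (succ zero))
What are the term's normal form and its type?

resulting normal form:
  succ zero
the term's type:
  Nat
observation: the leftmost-outermost redex is a beta-redex, and normalization takes 7 steps.


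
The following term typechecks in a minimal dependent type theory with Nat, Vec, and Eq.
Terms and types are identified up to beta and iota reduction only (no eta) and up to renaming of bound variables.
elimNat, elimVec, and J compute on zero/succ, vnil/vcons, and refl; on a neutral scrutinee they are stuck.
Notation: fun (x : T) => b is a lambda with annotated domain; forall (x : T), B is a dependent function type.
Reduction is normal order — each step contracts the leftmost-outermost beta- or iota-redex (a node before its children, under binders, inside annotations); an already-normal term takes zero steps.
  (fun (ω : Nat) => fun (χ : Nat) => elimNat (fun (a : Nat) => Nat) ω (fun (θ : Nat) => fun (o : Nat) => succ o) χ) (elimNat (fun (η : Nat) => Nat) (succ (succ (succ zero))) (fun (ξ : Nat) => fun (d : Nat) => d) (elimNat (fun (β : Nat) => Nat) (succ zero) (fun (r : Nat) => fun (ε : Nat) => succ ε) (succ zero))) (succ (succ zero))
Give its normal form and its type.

reduced normal form:
  succ (succ (succ (succ (succ zero))))
type:
  Nat


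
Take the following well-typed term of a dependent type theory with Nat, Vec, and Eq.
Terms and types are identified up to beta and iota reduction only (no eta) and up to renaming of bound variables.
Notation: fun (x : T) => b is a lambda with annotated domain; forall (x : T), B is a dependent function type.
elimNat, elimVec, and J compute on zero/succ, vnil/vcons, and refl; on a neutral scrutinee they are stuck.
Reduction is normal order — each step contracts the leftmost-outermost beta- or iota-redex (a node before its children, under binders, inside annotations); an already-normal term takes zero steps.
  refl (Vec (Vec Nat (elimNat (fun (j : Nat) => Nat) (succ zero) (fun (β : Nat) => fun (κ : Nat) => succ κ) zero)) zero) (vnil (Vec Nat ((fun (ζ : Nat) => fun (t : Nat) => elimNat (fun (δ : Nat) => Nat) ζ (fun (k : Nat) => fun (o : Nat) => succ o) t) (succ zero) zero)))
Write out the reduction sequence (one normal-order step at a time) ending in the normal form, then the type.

normal-order reduction sequence:
  refl (Vec (Vec Nat (elimNat (fun (j : Nat) => Nat) (succ zero) (fun (β : Nat) => fun (κ : Nat) => succ κ) zero)) zero) (vnil (Vec Nat ((fun (ζ : Nat) => fun (t : Nat) => elimNat (fun (δ : Nat) => Nat) ζ (fun (k : Nat) => fun (o : Nat) => succ o) t) (succ zero) zero)))
  ~> refl (Vec (Vec Nat (succ zero)) zero) (vnil (Vec Nat ((fun (j : Nat) => fun (β : Nat) => elimNat (fun (κ : Nat) => Nat) j (fun (ζ : Nat) => fun (t : Nat) => succ t) β) (succ zero) zero)))
  ~> refl (Vec (Vec Nat (succ zero)) zero) (vnil (Vec Nat ((fun (j : Nat) => elimNat (fun (β : Nat) => Nat) (succ zero) (fun (κ : Nat) => fun (ζ : Nat) => succ ζ) j) zero)))
  ~> refl (Vec (Vec Nat (succ zero)) zero) (vnil (Vec Nat (elimNat (fun (j : Nat) => Nat) (succ zero) (fun (β : Nat) => fun (κ : Nat) => succ κ) zero)))
  ~> refl (Vec (Vec Nat (succ zero)) zero) (vnil (Vec Nat (succ zero)))
inferred type:
  Eq (Vec (Vec Nat (succ zero)) zero) (vnil (Vec Nat (succ zero))) (vnil (Vec Nat (succ zero)))


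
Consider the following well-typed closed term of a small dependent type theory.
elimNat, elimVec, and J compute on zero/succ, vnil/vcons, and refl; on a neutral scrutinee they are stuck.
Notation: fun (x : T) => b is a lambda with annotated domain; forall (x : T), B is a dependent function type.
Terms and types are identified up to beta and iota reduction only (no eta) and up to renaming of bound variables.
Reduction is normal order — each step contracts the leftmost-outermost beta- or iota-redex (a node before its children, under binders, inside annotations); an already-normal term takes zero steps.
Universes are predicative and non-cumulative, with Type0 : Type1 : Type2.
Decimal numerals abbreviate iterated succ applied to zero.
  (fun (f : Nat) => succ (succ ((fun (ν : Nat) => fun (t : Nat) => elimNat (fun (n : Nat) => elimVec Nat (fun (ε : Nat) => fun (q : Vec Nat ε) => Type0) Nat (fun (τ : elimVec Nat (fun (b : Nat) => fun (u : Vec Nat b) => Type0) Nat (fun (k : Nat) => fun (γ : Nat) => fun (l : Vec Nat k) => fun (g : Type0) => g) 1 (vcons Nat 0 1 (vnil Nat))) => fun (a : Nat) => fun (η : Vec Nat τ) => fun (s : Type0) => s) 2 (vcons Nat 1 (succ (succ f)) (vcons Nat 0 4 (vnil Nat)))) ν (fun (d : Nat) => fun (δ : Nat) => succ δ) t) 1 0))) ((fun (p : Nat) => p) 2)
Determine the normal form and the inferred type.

normal form:
  3
inferred type:
  Nat


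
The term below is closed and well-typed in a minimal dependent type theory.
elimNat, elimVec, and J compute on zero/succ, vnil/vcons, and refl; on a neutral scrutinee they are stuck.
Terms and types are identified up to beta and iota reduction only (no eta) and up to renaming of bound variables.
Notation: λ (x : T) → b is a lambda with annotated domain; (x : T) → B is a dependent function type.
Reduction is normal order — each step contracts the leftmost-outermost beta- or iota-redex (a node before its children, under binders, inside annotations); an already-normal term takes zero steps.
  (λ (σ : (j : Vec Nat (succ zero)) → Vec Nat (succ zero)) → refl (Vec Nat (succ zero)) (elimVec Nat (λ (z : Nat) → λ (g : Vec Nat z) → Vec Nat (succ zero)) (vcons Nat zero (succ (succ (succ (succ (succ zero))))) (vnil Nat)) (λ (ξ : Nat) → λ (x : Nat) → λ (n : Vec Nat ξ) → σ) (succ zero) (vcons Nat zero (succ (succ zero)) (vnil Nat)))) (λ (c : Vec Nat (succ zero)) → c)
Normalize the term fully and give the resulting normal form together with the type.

reduced normal form:
  refl (Vec Nat (succ zero)) (vcons Nat zero (succ (succ (succ (succ (succ zero))))) (vnil Nat))
the term's type:
  Eq (Vec Nat (succ zero)) (vcons Nat zero (succ (succ (succ (succ (succ zero))))) (vnil Nat)) (vcons Nat zero (succ (succ (succ (succ (succ zero))))) (vnil Nat))
observation: the leftmost-outermost redex is a beta-redex, and normalization takes 7 steps.


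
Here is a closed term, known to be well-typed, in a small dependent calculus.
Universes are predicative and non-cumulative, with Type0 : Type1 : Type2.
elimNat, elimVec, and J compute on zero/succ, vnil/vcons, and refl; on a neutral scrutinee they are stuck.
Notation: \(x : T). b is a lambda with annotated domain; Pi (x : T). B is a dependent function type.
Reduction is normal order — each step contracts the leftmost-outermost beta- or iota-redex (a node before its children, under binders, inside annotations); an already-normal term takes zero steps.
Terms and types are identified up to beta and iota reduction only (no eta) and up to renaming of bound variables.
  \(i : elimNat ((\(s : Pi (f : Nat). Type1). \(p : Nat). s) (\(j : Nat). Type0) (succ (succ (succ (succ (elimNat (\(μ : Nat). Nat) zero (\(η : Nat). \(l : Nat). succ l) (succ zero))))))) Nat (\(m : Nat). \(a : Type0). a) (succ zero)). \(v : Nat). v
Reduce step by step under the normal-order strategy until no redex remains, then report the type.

reduction (normal order):
  \(i : elimNat ((\(s : Pi (f : Nat). Type1). \(p : Nat). s) (\(j : Nat). Type0) (succ (succ (succ (succ (elimNat (\(μ : Nat). Nat) zero (\(η : Nat). \(l : Nat). succ l) (succ zero))))))) Nat (\(m : Nat). \(a : Type0). a) (succ zero)). \(v : Nat). v
  ~> \(i : (\(s : Nat). \(f : Type0). f) zero (elimNat ((\(p : Pi (j : Nat). Type1). \(μ : Nat). p) (\(η : Nat). Type0) (succ (succ (succ (succ (elimNat (\(l : Nat). Nat) zero (\(m : Nat). \(a : Nat). succ a) (succ zero))))))) Nat (\(v : Nat). \(ζ : Type0). ζ) zero)). \(ρ : Nat). ρ
  ~> \(i : (\(s : Type0). s) (elimNat ((\(f : Pi (p : Nat). Type1). \(j : Nat). f) (\(μ : Nat). Type0) (succ (succ (succ (succ (elimNat (\(η : Nat). Nat) zero (\(l : Nat). \(m : Nat). succ m) (succ zero))))))) Nat (\(a : Nat). \(v : Type0). v) zero)). \(ζ : Nat). ζ
  ~> \(i : elimNat ((\(s : Pi (f : Nat). Type1). \(p : Nat). s) (\(j : Nat). Type0) (succ (succ (succ (succ (elimNat (\(μ : Nat). Nat) zero (\(η : Nat). \(l : Nat). succ l) (succ zero))))))) Nat (\(m : Nat). \(a : Type0). a) zero). \(v : Nat). v
  ~> \(i : Nat). \(s : Nat). s
type:
  Pi (i : Nat). Pi (s : Nat). Nat


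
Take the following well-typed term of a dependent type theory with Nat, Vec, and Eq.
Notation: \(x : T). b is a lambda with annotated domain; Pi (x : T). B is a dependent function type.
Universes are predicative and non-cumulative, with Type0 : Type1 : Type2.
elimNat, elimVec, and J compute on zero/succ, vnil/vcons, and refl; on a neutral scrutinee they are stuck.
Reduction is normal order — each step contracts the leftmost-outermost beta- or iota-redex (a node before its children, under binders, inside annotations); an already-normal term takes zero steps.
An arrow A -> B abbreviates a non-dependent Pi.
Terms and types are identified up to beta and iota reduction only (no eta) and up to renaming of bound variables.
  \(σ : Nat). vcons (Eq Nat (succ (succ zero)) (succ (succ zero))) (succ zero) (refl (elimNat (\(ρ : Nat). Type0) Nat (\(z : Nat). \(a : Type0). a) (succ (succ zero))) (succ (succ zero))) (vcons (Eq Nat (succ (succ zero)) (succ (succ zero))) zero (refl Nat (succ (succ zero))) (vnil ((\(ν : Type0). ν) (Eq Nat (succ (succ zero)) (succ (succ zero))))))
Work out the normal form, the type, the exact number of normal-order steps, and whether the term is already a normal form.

reduced normal form:
  \(σ : Nat). vcons (Eq Nat (succ (succ zero)) (succ (succ zero))) (succ zero) (refl Nat (succ (succ zero))) (vcons (Eq Nat (succ (succ zero)) (succ (succ zero))) zero (refl Nat (succ (succ zero))) (vnil (Eq Nat (succ (succ zero)) (succ (succ zero)))))
the term's type:
  Nat -> Vec (Eq Nat (succ (succ zero)) (succ (succ zero))) (succ (succ zero))
reduction steps (normal order): 8
term was already normal: no
first redex: an elimNat iota-redex


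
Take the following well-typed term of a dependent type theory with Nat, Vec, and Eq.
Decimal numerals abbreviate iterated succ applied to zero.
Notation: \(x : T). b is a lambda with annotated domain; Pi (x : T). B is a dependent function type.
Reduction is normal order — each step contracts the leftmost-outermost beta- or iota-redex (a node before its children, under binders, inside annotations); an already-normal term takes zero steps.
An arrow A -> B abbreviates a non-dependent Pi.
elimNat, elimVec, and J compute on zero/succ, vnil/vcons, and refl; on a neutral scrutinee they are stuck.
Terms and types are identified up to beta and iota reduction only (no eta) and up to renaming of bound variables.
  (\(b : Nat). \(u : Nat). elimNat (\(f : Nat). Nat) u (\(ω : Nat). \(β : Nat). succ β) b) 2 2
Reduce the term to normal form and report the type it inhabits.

normal form:
  4
type:
  Nat
observation: normalization takes exactly 9 steps under the normal-order strategy.


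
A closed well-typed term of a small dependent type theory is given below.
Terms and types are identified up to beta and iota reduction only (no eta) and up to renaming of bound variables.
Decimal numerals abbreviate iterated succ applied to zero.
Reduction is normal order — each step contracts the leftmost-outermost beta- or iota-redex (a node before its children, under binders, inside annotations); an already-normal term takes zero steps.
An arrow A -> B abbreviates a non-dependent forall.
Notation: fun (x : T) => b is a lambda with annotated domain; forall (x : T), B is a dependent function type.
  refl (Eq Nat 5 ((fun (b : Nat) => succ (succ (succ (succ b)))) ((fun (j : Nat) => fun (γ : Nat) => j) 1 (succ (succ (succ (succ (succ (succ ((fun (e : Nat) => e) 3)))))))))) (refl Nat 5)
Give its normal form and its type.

resulting normal form:
  refl (Eq Nat 5 5) (refl Nat 5)
inferred type:
  Eq (Eq Nat 5 5) (refl Nat 5) (refl Nat 5)
observation: the leftmost-outermost redex is a beta-redex, and normalization takes 3 steps.


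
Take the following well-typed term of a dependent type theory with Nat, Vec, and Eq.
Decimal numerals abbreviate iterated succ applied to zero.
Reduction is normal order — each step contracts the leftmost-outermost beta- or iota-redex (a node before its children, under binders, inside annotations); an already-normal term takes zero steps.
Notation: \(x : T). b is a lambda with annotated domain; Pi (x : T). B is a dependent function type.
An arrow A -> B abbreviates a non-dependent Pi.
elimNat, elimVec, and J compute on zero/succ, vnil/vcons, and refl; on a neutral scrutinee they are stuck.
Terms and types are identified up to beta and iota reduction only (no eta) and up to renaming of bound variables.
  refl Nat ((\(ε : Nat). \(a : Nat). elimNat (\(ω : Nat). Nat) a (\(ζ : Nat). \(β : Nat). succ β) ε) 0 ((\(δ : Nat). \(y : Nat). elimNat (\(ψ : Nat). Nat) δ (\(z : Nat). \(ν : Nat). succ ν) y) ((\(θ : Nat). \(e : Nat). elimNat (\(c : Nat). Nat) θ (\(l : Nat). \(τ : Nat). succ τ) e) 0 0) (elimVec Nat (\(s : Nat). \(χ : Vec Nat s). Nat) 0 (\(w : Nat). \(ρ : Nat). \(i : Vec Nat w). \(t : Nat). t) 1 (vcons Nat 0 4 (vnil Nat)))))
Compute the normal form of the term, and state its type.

normal form:
  refl Nat 0
inferred type:
  Eq Nat 0 0


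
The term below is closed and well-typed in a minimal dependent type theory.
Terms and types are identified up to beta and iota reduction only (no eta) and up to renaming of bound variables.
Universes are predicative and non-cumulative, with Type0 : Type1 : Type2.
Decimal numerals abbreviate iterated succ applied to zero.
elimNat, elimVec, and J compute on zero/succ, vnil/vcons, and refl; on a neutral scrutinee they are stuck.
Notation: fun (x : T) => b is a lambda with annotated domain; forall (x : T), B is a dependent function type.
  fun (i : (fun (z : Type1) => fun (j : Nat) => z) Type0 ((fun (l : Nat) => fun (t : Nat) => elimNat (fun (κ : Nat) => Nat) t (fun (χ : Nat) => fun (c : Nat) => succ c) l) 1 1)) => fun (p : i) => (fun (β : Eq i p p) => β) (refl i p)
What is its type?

inferred type:
  forall (i : Type0), forall (z : i), Eq i z z


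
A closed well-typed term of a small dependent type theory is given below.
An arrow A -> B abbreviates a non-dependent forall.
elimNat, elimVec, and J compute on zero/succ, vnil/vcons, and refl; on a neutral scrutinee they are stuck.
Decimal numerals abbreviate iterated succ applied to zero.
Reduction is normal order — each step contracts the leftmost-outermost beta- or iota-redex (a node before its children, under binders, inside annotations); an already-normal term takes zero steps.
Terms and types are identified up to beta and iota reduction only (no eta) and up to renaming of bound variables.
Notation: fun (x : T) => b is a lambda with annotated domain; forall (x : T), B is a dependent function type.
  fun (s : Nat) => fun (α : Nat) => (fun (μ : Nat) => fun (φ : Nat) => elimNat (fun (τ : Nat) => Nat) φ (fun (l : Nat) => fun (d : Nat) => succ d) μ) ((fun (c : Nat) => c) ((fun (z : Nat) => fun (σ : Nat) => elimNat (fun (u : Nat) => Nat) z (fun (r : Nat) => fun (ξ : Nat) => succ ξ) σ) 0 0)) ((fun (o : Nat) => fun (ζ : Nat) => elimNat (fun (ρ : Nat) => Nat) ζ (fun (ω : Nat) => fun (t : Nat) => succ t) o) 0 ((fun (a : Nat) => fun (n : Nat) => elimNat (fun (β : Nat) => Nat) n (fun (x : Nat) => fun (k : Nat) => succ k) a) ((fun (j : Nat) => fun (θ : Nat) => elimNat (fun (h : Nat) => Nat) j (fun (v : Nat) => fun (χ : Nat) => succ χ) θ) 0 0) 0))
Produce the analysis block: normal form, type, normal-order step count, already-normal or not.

reduced normal form:
  fun (s : Nat) => fun (α : Nat) => 0
type:
  Nat -> Nat -> Nat
normal-order step count: 16
already normal: no
first redex: a beta-redex


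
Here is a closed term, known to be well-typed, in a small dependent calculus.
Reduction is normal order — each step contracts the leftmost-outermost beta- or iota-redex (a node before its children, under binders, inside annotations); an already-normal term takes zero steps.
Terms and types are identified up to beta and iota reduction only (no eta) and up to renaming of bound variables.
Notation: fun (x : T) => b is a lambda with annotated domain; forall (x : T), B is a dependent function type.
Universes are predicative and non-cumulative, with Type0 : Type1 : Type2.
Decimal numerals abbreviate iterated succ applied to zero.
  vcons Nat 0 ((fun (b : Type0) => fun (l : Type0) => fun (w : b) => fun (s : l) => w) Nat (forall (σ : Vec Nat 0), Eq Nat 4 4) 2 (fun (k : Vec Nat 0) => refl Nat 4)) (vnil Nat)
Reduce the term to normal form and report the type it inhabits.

resulting normal form:
  vcons Nat 0 2 (vnil Nat)
type:
  Vec Nat 1


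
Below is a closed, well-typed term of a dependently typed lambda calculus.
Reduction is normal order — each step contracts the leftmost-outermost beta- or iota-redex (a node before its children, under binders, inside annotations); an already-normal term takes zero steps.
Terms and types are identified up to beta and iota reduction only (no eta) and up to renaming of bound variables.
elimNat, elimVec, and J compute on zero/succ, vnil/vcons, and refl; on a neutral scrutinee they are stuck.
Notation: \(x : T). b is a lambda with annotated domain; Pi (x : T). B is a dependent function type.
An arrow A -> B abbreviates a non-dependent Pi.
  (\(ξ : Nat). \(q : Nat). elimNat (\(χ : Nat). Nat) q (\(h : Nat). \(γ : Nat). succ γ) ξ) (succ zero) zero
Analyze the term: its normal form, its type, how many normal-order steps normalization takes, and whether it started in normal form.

normal form:
  succ zero
type:
  Nat
normal-order step count: 6
term was already normal: no
first contracted redex: a beta-redex


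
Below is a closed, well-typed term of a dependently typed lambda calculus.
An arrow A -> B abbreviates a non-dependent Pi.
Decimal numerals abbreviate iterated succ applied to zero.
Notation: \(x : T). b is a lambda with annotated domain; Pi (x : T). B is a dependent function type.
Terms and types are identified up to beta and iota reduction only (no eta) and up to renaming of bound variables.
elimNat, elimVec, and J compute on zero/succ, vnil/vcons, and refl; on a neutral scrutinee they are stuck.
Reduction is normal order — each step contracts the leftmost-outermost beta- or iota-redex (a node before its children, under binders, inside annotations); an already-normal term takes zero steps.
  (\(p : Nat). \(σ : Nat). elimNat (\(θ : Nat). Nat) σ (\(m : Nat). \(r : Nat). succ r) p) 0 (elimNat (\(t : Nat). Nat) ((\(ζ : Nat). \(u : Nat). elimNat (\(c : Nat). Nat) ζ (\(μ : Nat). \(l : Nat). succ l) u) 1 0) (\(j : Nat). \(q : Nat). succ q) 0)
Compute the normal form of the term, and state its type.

resulting normal form:
  1
the term's type:
  Nat


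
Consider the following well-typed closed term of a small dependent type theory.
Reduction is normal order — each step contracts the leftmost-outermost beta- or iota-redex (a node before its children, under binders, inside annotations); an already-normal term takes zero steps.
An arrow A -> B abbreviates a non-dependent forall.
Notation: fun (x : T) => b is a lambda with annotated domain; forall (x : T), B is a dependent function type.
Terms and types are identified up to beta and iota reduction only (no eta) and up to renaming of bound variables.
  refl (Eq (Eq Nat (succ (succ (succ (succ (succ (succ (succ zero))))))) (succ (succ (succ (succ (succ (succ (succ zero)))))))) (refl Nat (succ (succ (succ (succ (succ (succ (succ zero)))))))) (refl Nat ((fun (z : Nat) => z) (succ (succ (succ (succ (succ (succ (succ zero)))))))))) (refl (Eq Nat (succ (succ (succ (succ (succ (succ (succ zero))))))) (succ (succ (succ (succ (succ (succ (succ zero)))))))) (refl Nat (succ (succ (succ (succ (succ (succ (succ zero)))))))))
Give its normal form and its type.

normal form:
  refl (Eq (Eq Nat (succ (succ (succ (succ (succ (succ (succ zero))))))) (succ (succ (succ (succ (succ (succ (succ zero)))))))) (refl Nat (succ (succ (succ (succ (succ (succ (succ zero)))))))) (refl Nat (succ (succ (succ (succ (succ (succ (succ zero))))))))) (refl (Eq Nat (succ (succ (succ (succ (succ (succ (succ zero))))))) (succ (succ (succ (succ (succ (succ (succ zero)))))))) (refl Nat (succ (succ (succ (succ (succ (succ (succ zero)))))))))
type:
  Eq (Eq (Eq Nat (succ (succ (succ (succ (succ (succ (succ zero))))))) (succ (succ (succ (succ (succ (succ (succ zero)))))))) (refl Nat (succ (succ (succ (succ (succ (succ (succ zero)))))))) (refl Nat (succ (succ (succ (succ (succ (succ (succ zero))))))))) (refl (Eq Nat (succ (succ (succ (succ (succ (succ (succ zero))))))) (succ (succ (succ (succ (succ (succ (succ zero)))))))) (refl Nat (succ (succ (succ (succ (succ (succ (succ zero))))))))) (refl (Eq Nat (succ (succ (succ (succ (succ (succ (succ zero))))))) (succ (succ (succ (succ (succ (succ (succ zero)))))))) (refl Nat (succ (succ (succ (succ (succ (succ (succ zero)))))))))
observation: the first redex contracted is a beta-redex; the normal form is reached in 1 normal-order step.


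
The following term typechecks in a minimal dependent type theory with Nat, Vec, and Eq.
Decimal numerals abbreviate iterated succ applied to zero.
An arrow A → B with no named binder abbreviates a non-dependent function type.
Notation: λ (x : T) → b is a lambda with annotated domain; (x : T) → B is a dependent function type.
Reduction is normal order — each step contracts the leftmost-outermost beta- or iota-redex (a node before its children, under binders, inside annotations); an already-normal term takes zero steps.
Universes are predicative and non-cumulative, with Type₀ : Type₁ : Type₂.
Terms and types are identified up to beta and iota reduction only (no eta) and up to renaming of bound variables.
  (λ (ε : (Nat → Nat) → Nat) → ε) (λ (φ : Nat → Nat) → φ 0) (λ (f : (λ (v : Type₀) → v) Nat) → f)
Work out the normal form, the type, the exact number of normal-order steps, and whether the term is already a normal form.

normal form:
  0
type:
  Nat
reduction steps (normal order): 3
started in normal form: no
first redex: a beta-redex


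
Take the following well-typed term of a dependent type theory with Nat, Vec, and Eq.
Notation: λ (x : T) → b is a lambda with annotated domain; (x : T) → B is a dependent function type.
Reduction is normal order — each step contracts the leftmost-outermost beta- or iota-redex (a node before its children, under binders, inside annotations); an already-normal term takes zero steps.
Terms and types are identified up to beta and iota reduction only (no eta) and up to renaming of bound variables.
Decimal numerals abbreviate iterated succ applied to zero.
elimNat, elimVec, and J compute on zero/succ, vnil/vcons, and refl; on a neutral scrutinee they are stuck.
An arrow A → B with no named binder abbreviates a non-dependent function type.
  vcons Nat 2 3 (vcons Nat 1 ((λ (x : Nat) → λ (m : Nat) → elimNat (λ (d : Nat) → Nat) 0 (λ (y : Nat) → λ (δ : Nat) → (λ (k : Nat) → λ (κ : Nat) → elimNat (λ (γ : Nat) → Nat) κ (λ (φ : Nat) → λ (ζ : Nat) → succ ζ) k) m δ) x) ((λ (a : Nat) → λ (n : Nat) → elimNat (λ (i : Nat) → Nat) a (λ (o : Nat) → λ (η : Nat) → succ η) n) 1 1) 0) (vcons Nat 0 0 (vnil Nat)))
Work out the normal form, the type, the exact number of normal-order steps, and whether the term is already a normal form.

reduced normal form:
  vcons Nat 2 3 (vcons Nat 1 0 (vcons Nat 0 0 (vnil Nat)))
inferred type:
  Vec Nat 3
steps to reach normal form (normal order): 18
already normal: no
first contracted redex: a beta-redex


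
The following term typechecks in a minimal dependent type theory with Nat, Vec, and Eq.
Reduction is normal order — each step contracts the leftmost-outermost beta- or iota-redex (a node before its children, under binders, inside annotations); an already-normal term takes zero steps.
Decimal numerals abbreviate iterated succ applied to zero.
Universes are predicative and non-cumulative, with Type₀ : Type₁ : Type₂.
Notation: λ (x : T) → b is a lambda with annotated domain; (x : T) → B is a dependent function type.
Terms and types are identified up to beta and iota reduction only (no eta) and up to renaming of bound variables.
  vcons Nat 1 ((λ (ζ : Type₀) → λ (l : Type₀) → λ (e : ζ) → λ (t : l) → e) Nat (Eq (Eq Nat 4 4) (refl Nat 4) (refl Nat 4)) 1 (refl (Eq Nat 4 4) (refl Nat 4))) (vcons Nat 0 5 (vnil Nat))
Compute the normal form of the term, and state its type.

reduced normal form:
  vcons Nat 1 1 (vcons Nat 0 5 (vnil Nat))
inferred type:
  Vec Nat 2


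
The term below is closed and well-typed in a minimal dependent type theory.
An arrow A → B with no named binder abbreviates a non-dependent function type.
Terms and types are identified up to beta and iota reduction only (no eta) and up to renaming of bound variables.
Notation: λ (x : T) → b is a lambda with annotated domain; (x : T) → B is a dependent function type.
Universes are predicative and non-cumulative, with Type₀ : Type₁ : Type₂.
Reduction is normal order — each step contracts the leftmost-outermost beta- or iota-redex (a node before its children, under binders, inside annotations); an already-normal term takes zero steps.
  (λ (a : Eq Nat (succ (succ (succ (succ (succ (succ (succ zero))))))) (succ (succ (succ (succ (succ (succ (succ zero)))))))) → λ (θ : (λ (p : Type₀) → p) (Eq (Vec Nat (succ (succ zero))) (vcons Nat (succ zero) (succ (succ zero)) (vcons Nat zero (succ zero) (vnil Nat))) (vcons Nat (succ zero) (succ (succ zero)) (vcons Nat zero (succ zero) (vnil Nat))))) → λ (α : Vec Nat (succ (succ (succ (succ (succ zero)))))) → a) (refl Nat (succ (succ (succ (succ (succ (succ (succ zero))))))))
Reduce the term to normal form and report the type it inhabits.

normal form:
  λ (a : Eq (Vec Nat (succ (succ zero))) (vcons Nat (succ zero) (succ (succ zero)) (vcons Nat zero (succ zero) (vnil Nat))) (vcons Nat (succ zero) (succ (succ zero)) (vcons Nat zero (succ zero) (vnil Nat)))) → λ (θ : Vec Nat (succ (succ (succ (succ (succ zero)))))) → refl Nat (succ (succ (succ (succ (succ (succ (succ zero)))))))
the term's type:
  Eq (Vec Nat (succ (succ zero))) (vcons Nat (succ zero) (succ (succ zero)) (vcons Nat zero (succ zero) (vnil Nat))) (vcons Nat (succ zero) (succ (succ zero)) (vcons Nat zero (succ zero) (vnil Nat))) → Vec Nat (succ (succ (succ (succ (succ zero))))) → Eq Nat (succ (succ (succ (succ (succ (succ (succ zero))))))) (succ (succ (succ (succ (succ (succ (succ zero)))))))


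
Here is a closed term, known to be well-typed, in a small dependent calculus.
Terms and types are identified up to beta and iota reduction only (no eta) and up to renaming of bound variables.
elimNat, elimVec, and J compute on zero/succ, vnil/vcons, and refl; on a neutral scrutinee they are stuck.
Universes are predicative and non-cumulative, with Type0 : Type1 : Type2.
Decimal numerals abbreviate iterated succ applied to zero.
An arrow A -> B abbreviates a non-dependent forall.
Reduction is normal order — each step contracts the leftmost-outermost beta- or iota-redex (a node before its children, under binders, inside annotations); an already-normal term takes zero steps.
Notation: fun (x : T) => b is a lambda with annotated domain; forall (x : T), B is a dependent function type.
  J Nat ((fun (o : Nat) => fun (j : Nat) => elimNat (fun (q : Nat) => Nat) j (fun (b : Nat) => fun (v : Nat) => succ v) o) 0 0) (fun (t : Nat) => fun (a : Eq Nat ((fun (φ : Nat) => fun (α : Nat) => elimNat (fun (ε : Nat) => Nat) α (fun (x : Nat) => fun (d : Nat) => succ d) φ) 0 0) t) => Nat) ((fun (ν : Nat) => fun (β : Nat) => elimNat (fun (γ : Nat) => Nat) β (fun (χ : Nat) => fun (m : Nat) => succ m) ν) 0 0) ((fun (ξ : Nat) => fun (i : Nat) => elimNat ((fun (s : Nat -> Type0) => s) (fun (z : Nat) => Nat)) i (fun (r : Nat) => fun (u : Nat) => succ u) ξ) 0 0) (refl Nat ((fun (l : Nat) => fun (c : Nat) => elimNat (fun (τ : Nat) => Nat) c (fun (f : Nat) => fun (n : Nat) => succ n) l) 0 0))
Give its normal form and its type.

reduced normal form:
  0
the term's type:
  Nat
observation: reduction starts at a J iota-redex, and 4 normal-order steps reach the normal form.


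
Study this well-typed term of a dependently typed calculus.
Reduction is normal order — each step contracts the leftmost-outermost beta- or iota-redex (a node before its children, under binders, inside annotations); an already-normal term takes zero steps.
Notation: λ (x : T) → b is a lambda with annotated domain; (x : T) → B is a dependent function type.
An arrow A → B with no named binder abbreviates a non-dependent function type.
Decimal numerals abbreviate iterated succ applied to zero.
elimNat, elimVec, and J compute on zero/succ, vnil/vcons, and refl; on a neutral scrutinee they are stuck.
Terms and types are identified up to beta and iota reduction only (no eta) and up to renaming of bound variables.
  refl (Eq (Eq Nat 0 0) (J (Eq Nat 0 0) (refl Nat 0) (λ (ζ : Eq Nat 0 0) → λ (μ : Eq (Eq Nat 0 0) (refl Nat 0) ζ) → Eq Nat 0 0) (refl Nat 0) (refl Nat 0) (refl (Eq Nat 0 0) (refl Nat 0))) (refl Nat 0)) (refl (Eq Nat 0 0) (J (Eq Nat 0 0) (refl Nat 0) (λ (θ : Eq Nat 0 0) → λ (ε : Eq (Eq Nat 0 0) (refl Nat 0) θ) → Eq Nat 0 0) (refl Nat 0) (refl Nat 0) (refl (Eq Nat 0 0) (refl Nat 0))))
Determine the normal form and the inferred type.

normal form:
  refl (Eq (Eq Nat 0 0) (refl Nat 0) (refl Nat 0)) (refl (Eq Nat 0 0) (refl Nat 0))
the term's type:
  Eq (Eq (Eq Nat 0 0) (refl Nat 0) (refl Nat 0)) (refl (Eq Nat 0 0) (refl Nat 0)) (refl (Eq Nat 0 0) (refl Nat 0))


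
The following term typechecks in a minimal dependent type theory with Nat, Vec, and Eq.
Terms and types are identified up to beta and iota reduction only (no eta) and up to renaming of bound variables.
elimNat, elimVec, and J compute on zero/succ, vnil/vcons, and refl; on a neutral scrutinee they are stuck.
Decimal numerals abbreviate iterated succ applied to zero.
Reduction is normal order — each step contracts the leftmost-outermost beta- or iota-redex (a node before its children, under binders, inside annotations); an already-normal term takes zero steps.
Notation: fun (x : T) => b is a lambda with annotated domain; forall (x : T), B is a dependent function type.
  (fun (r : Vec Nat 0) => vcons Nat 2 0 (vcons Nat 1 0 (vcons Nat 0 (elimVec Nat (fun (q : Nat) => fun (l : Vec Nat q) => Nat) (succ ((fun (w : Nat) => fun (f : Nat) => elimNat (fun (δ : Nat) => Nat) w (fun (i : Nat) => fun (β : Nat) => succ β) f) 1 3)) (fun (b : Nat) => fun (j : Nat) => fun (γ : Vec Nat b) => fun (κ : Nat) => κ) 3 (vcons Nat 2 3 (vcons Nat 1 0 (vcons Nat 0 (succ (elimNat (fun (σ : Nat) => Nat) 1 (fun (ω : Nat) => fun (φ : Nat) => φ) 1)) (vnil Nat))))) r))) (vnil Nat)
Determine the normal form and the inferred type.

normal form:
  vcons Nat 2 0 (vcons Nat 1 0 (vcons Nat 0 5 (vnil Nat)))
inferred type:
  Vec Nat 3
observation: 29 normal-order steps separate the term from its normal form.


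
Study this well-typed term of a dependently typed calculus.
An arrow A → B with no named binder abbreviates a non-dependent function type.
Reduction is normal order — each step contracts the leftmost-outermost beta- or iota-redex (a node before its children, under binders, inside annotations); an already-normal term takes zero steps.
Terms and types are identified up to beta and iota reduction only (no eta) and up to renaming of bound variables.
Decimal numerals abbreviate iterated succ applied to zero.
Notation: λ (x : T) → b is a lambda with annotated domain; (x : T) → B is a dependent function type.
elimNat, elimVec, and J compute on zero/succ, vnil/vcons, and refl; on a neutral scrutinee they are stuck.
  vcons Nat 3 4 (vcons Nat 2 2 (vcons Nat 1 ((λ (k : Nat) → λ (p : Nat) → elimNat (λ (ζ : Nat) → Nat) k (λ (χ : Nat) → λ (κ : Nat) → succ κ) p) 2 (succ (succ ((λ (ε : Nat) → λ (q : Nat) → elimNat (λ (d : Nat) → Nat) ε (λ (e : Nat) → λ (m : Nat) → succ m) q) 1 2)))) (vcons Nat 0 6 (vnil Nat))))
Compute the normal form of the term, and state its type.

normal form:
  vcons Nat 3 4 (vcons Nat 2 2 (vcons Nat 1 7 (vcons Nat 0 6 (vnil Nat))))
type:
  Vec Nat 4


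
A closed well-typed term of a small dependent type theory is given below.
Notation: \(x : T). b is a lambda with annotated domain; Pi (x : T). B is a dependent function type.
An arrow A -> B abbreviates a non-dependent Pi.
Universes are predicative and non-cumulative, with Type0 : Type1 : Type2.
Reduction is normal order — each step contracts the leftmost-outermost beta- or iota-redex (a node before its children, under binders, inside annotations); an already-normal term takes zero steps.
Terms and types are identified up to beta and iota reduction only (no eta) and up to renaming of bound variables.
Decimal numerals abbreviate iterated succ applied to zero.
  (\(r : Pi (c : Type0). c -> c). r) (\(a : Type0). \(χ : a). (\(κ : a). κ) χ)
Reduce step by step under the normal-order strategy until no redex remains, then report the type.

normal-order reduction:
  (\(r : Pi (c : Type0). c -> c). r) (\(a : Type0). \(χ : a). (\(κ : a). κ) χ)
  ~> \(r : Type0). \(c : r). (\(a : r). a) c
  ~> \(r : Type0). \(c : r). c
type:
  Pi (r : Type0). r -> r


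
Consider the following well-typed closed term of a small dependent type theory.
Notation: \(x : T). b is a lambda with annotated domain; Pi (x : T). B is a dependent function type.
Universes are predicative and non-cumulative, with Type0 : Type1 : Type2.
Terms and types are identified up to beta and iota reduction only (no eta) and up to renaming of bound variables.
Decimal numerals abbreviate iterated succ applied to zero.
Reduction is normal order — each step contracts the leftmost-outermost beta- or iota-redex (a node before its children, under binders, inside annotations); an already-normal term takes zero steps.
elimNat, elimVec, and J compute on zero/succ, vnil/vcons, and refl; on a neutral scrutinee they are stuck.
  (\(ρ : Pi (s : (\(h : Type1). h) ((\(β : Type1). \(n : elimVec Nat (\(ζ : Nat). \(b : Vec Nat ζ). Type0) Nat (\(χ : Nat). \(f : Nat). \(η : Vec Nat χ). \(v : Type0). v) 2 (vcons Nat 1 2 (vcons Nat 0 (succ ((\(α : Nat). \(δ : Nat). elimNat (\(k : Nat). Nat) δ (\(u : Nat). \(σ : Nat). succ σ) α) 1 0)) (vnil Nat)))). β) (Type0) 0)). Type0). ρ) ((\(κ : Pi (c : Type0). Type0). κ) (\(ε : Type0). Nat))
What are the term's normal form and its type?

normal form:
  \(ρ : Type0). Nat
inferred type:
  Pi (ρ : Type0). Type0
observation: the leftmost-outermost redex is a beta-redex, and normalization takes 2 steps.


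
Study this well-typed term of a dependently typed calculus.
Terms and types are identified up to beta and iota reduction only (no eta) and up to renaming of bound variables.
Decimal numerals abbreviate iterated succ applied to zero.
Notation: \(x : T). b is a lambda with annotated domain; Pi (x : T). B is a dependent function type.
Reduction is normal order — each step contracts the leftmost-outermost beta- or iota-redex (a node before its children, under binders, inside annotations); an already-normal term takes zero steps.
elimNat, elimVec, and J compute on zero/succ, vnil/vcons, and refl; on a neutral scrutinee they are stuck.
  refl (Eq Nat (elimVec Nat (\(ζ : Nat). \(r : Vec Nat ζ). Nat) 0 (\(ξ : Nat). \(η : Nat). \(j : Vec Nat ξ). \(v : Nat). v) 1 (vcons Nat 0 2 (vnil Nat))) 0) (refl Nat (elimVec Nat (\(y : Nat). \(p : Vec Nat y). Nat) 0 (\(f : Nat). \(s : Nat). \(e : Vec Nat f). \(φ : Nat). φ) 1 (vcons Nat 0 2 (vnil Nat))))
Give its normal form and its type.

resulting normal form:
  refl (Eq Nat 0 0) (refl Nat 0)
inferred type:
  Eq (Eq Nat 0 0) (refl Nat 0) (refl Nat 0)
observation: normalization takes exactly 12 steps under the normal-order strategy.


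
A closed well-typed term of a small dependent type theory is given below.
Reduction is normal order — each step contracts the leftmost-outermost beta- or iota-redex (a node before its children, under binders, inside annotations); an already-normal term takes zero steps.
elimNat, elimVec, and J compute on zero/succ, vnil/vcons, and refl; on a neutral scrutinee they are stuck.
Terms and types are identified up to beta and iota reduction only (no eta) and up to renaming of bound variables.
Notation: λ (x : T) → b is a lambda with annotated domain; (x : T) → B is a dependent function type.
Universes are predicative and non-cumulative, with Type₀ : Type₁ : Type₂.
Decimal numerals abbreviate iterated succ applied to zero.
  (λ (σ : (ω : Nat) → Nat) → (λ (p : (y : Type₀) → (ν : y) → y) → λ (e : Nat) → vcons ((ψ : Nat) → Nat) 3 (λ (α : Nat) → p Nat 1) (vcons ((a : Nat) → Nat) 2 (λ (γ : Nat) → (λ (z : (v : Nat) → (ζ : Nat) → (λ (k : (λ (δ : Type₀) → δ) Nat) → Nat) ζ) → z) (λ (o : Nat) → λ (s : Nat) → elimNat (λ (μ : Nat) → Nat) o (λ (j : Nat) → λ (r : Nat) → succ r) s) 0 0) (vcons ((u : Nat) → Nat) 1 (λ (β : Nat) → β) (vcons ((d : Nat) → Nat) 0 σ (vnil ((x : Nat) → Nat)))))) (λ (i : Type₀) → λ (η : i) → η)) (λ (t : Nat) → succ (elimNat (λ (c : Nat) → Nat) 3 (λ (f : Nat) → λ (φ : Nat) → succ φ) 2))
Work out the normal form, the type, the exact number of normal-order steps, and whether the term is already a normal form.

resulting normal form:
  λ (σ : Nat) → vcons ((ω : Nat) → Nat) 3 (λ (p : Nat) → 1) (vcons ((y : Nat) → Nat) 2 (λ (ν : Nat) → 0) (vcons ((e : Nat) → Nat) 1 (λ (ψ : Nat) → ψ) (vcons ((α : Nat) → Nat) 0 (λ (a : Nat) → 6) (vnil ((γ : Nat) → Nat)))))
inferred type:
  (σ : Nat) → Vec ((ω : Nat) → Nat) 4
reduction steps (normal order): 15
started in normal form: no
first redex: a beta-redex


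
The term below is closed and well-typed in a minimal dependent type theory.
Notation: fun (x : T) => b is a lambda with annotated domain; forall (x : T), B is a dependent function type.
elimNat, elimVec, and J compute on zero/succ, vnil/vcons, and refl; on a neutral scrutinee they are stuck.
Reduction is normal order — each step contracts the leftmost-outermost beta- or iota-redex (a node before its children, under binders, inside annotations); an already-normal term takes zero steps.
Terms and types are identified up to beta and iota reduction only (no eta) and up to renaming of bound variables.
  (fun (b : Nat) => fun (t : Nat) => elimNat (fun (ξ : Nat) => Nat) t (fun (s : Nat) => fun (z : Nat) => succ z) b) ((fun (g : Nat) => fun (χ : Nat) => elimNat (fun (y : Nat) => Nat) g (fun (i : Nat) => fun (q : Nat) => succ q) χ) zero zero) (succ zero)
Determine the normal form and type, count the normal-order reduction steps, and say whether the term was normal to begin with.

reduced normal form:
  succ zero
inferred type:
  Nat
normal-order step count: 6
term was already normal: no
first contracted redex: a beta-redex
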